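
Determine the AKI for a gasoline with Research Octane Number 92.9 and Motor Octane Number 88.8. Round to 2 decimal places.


AKI = (RON + MON) / 2
AKI = (92.9 + 88.8) / 2
AKI = 181.7 / 2 = 90.85


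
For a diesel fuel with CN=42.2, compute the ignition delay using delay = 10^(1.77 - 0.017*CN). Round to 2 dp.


delay = 10^(1.77 - 0.017*CN)
Exponent = 1.77 - 0.017*42.2 = 1.0526
delay = 10^1.0526 = 11.29 ms


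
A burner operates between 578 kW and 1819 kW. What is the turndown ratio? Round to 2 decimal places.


TDR = Q_max / Q_min
TDR = 1819 / 578 = 3.15


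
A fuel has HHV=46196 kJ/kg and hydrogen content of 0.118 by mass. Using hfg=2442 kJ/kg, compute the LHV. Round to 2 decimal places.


LHV = HHV - hfg * 9 * H
Water correction = 2442 * 9 * 0.118 = 2593.404 kJ/kg
LHV = 46196 - 2593.404 = 43602.60 kJ/kg


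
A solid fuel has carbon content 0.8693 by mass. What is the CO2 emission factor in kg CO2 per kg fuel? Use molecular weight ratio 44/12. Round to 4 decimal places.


EF = C_frac * (M_CO2 / M_C)
EF = 0.8693 * (44/12)
EF = 0.8693 * 3.666667 = 3.1874 kg_CO2/kg_fuel


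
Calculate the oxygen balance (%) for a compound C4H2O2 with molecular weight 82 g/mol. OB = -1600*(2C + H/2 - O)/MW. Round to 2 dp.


OB = -1600 * (2C + H/2 - O) / MW
Inner = 2*4 + 2/2 - 2 = 7.00
OB = -1600 * 7.00 / 82 = -136.59%


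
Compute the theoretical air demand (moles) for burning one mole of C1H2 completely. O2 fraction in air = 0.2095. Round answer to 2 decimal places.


Balanced combustion: C1H2 + 1.5 O2 -> 1 CO2 + 1 H2O
O2 needed = C + H/4 = 1 + 2/4 = 1.50 moles
Air moles = O2 / 0.2095 = 1.50 / 0.2095 = 7.16 moles air


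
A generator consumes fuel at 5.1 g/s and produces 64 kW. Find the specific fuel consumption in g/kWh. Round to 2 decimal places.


SFC = (mf / BP) * 3600
Rate = 5.1 / 64 = 0.079688 g/(s*kW)
SFC = 0.079688 * 3600 = 286.88 g/kWh


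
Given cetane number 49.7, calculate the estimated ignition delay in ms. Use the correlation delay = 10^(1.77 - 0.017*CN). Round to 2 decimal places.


delay = 10^(1.77 - 0.017*CN)
Exponent = 1.77 - 0.017*49.7 = 0.9251
delay = 10^0.9251 = 8.42 ms


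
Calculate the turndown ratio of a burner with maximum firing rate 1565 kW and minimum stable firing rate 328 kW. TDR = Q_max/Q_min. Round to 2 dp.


TDR = Q_max / Q_min
TDR = 1565 / 328 = 4.77


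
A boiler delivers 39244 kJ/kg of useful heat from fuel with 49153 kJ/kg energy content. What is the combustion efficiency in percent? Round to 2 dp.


Efficiency = (Q_useful / Q_fuel) * 100
Efficiency = (39244 / 49153) * 100
Efficiency = 0.7984 * 100 = 79.84%


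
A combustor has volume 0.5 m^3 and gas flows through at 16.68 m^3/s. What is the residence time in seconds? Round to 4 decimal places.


tau = V / Q_flow
tau = 0.5 / 16.68 = 0.0300 s


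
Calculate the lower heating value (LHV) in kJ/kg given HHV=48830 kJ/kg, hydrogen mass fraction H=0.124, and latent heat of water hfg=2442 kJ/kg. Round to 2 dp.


LHV = HHV - hfg * 9 * H
Water correction = 2442 * 9 * 0.124 = 2725.272 kJ/kg
LHV = 48830 - 2725.272 = 46104.73 kJ/kg


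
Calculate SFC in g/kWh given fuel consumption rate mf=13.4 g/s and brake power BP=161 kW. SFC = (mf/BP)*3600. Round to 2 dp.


SFC = (mf / BP) * 3600
Rate = 13.4 / 161 = 0.083230 g/(s*kW)
SFC = 0.083230 * 3600 = 299.63 g/kWh


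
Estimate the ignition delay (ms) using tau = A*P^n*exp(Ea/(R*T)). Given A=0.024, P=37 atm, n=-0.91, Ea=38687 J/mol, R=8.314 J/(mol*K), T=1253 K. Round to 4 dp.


tau = A * P^n * exp(Ea/(R*T))
P^n = 37^(-0.91) = 0.03740558
Ea/(R*T) = 38687/(8.314*1253) = 3.713676
exp(Ea/(R*T)) = 41.004244
tau = 0.024 * 0.03740558 * 41.004244 = 0.0368 ms


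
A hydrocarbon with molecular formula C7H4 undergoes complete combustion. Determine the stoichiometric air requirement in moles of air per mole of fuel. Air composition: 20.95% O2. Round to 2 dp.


Balanced combustion: C7H4 + 8 O2 -> 7 CO2 + 2 H2O
O2 needed = C + H/4 = 7 + 4/4 = 8.00 moles
Air moles = O2 / 0.2095 = 8.00 / 0.2095 = 38.19 moles air


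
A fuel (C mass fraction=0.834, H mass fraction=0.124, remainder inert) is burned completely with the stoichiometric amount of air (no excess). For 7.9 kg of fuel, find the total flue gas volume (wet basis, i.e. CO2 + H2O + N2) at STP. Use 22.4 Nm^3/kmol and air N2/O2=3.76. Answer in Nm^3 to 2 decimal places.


Per kg fuel: CO2 = (C/12 kmol)*22.4 = (0.834/12)*22.4 = 1.55680 Nm^3
Per kg fuel: H2O = (H/2 kmol)*22.4 = (0.124/2)*22.4 = 1.38880 Nm^3
O2 needed per kg fuel = C/12 + H/4 = 0.834/12 + 0.124/4 = 0.10050000 kmol
Per kg fuel: N2 = O2*3.76*22.4 = 0.10050000*3.76*22.4 = 8.46451 Nm^3
Total per kg = 1.55680 + 1.38880 + 8.46451 = 11.41011 Nm^3
Total = 11.41011 * 7.9 = 90.14 Nm^3


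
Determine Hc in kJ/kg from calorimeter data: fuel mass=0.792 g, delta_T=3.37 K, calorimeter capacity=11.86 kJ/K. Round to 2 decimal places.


Hc = C_cal * delta_T / m_fuel
Q_released = 11.86 * 3.37 = 39.9682 kJ
m_fuel = 0.792 g = 0.792/1000 kg = 0.000792 kg
Hc = 39.9682 / 0.000792 = 50464.90 kJ/kg


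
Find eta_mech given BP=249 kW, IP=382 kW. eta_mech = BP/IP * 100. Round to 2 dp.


eta_mech = (BP / IP) * 100
Ratio = 249 / 382 = 0.6518
eta_mech = 0.6518 * 100 = 65.18%


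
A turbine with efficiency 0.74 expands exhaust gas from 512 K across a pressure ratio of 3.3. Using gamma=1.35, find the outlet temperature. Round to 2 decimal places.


T_out = T_in * (1 - eta * (1 - PR^(-(gamma-1)/gamma)))
Exponent = -(1.35-1)/1.35 = -0.25925926
PR^exp = 3.3^(-0.25925926) = 0.73378775
Factor = 1 - 0.74*(1 - 0.73378775) = 0.80300294
T_out = 512 * 0.80300294 = 411.14 K


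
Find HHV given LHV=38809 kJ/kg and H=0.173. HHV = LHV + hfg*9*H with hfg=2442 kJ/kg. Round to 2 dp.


HHV = LHV + hfg * 9 * H
Water addition = 2442 * 9 * 0.173 = 3802.194 kJ/kg
HHV = 38809 + 3802.194 = 42611.19 kJ/kg


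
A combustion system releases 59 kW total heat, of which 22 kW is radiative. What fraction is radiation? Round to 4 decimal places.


f_rad = Q_rad / Q_total
f_rad = 22 / 59 = 0.3729


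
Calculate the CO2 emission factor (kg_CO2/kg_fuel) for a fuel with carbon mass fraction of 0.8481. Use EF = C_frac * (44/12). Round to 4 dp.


EF = C_frac * (M_CO2 / M_C)
EF = 0.8481 * (44/12)
EF = 0.8481 * 3.666667 = 3.1097 kg_CO2/kg_fuel


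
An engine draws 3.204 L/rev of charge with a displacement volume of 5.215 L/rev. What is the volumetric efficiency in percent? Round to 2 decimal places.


eta_v = (V_actual / V_disp) * 100
Ratio = 3.204 / 5.215 = 0.6144
eta_v = 0.6144 * 100 = 61.44%


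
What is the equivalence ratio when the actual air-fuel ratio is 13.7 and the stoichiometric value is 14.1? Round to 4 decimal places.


phi = AFR_stoich / AFR_actual
phi = 14.1 / 13.7 = 1.0292


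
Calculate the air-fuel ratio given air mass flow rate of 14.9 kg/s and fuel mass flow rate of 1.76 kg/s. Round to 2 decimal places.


AFR = m_air / m_fuel
AFR = 14.9 / 1.76 = 8.47


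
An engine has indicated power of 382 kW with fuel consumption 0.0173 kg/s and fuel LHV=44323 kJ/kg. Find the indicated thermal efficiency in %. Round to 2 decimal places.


eta_ith = (IP / (mf * LHV)) * 100
Denominator = 0.0173 * 44323 = 766.7879 kW
eta_ith = (382 / 766.7879) * 100 = 49.82%


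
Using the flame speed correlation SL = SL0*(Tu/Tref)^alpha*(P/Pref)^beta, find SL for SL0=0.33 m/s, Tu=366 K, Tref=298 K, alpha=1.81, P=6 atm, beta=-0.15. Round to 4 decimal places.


SL = SL0 * (Tu/Tref)^alpha * (P/Pref)^beta
T ratio = 366/298 = 1.22818792
(T ratio)^alpha = 1.22818792^1.81 = 1.450672
(P/Pref)^beta = 6^(-0.15) = 0.764324
SL = 0.33 * 1.450672 * 0.764324 = 0.3659 m/s


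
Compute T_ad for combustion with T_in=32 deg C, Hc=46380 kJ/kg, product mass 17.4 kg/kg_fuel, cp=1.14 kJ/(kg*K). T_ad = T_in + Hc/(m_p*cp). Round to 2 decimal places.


T_ad = T_in + Hc / (m_p * cp)
Denominator = 17.4 * 1.14 = 19.8360
Temperature rise = 46380 / 19.8360 = 2338.17 K
T_ad = 32 + 2338.17 = 2370.17 deg C


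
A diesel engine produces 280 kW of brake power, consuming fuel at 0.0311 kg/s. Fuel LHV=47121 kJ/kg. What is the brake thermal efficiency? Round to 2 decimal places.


eta_BTE = (BP / (mf * LHV)) * 100
Denominator = 0.0311 * 47121 = 1465.4631 kW
eta_BTE = (280 / 1465.4631) * 100 = 19.11%


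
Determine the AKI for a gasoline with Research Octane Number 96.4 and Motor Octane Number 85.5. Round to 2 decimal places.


AKI = (RON + MON) / 2
AKI = (96.4 + 85.5) / 2
AKI = 181.9 / 2 = 90.95


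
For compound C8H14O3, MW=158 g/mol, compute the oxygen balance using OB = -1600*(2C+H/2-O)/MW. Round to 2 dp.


OB = -1600 * (2C + H/2 - O) / MW
Inner = 2*8 + 14/2 - 3 = 20.00
OB = -1600 * 20.00 / 158 = -202.53%


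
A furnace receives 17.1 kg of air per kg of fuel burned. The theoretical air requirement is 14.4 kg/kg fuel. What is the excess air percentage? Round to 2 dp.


Excess air = actual - stoichiometric = 17.1 - 14.4 = 2.70 kg/kg fuel
Excess air % = (excess / stoich) * 100 = (2.70 / 14.4) * 100 = 18.75%


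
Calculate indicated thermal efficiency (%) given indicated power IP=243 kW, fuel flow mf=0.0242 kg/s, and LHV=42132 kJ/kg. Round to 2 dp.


eta_ith = (IP / (mf * LHV)) * 100
Denominator = 0.0242 * 42132 = 1019.5944 kW
eta_ith = (243 / 1019.5944) * 100 = 23.83%


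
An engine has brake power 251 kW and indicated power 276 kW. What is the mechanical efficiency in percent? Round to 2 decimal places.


eta_mech = (BP / IP) * 100
Ratio = 251 / 276 = 0.9094
eta_mech = 0.9094 * 100 = 90.94%


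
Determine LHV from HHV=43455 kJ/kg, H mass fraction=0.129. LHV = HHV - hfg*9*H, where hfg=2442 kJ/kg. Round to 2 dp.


LHV = HHV - hfg * 9 * H
Water correction = 2442 * 9 * 0.129 = 2835.162 kJ/kg
LHV = 43455 - 2835.162 = 40619.84 kJ/kg


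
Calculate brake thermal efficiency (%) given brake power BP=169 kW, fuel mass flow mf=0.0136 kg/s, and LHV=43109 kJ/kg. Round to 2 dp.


eta_BTE = (BP / (mf * LHV)) * 100
Denominator = 0.0136 * 43109 = 586.2824 kW
eta_BTE = (169 / 586.2824) * 100 = 28.83%


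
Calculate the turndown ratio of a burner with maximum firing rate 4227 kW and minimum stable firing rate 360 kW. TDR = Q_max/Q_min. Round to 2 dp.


TDR = Q_max / Q_min
TDR = 4227 / 360 = 11.74


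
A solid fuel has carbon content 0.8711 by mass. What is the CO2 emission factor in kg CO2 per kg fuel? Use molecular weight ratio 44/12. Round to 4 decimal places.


EF = C_frac * (M_CO2 / M_C)
EF = 0.8711 * (44/12)
EF = 0.8711 * 3.666667 = 3.1940 kg_CO2/kg_fuel


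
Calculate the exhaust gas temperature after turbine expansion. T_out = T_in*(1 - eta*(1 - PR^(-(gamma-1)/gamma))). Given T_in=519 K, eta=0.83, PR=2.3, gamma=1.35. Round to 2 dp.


T_out = T_in * (1 - eta * (1 - PR^(-(gamma-1)/gamma)))
Exponent = -(1.35-1)/1.35 = -0.25925926
PR^exp = 2.3^(-0.25925926) = 0.80578413
Factor = 1 - 0.83*(1 - 0.80578413) = 0.83880083
T_out = 519 * 0.83880083 = 435.34 K


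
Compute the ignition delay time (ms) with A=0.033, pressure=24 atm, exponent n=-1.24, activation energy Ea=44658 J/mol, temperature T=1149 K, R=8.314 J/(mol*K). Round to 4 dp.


tau = A * P^n * exp(Ea/(R*T))
P^n = 24^(-1.24) = 0.01943292
Ea/(R*T) = 44658/(8.314*1149) = 4.674867
exp(Ea/(R*T)) = 107.218261
tau = 0.033 * 0.01943292 * 107.218261 = 0.0688 ms


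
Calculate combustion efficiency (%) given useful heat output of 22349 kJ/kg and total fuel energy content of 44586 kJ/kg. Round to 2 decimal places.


Efficiency = (Q_useful / Q_fuel) * 100
Efficiency = (22349 / 44586) * 100
Efficiency = 0.5013 * 100 = 50.13%


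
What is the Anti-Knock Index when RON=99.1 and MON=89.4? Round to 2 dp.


AKI = (RON + MON) / 2
AKI = (99.1 + 89.4) / 2
AKI = 188.5 / 2 = 94.25


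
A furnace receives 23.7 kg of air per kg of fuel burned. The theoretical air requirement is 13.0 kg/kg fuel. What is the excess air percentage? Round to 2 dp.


Excess air = actual - stoichiometric = 23.7 - 13.0 = 10.70 kg/kg fuel
Excess air % = (excess / stoich) * 100 = (10.70 / 13.0) * 100 = 82.31%


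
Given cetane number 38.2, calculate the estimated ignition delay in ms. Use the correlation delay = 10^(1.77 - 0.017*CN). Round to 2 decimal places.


delay = 10^(1.77 - 0.017*CN)
Exponent = 1.77 - 0.017*38.2 = 1.1206
delay = 10^1.1206 = 13.20 ms


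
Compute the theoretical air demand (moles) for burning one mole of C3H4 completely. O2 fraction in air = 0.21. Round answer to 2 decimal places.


Balanced combustion: C3H4 + 4 O2 -> 3 CO2 + 2 H2O
O2 needed = C + H/4 = 3 + 4/4 = 4.00 moles
Air moles = O2 / 0.21 = 4.00 / 0.21 = 19.05 moles air


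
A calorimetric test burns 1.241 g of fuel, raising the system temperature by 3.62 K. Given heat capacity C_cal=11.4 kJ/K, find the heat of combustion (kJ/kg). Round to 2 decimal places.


Hc = C_cal * delta_T / m_fuel
Q_released = 11.4 * 3.62 = 41.2680 kJ
m_fuel = 1.241 g = 1.241/1000 kg = 0.001241 kg
Hc = 41.2680 / 0.001241 = 33253.83 kJ/kg


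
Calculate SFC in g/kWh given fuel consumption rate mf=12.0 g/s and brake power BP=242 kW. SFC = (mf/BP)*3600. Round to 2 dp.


SFC = (mf / BP) * 3600
Rate = 12.0 / 242 = 0.049587 g/(s*kW)
SFC = 0.049587 * 3600 = 178.51 g/kWh


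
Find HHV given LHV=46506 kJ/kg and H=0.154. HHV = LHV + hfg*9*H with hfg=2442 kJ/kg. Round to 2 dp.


HHV = LHV + hfg * 9 * H
Water addition = 2442 * 9 * 0.154 = 3384.612 kJ/kg
HHV = 46506 + 3384.612 = 49890.61 kJ/kg


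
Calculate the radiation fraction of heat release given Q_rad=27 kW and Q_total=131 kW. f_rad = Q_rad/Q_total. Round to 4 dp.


f_rad = Q_rad / Q_total
f_rad = 27 / 131 = 0.2061


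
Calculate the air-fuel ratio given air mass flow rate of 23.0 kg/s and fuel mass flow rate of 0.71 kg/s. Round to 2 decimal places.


AFR = m_air / m_fuel
AFR = 23.0 / 0.71 = 32.39


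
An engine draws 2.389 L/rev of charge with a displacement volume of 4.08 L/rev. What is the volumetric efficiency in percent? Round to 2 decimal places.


eta_v = (V_actual / V_disp) * 100
Ratio = 2.389 / 4.08 = 0.5855
eta_v = 0.5855 * 100 = 58.55%


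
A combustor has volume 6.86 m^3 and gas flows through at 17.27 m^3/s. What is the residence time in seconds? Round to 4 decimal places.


tau = V / Q_flow
tau = 6.86 / 17.27 = 0.3972 s


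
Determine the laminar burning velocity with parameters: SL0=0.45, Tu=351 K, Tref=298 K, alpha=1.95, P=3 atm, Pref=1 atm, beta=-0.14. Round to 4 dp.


SL = SL0 * (Tu/Tref)^alpha * (P/Pref)^beta
T ratio = 351/298 = 1.17785235
(T ratio)^alpha = 1.17785235^1.95 = 1.376028
(P/Pref)^beta = 3^(-0.14) = 0.857439
SL = 0.45 * 1.376028 * 0.857439 = 0.5309 m/s


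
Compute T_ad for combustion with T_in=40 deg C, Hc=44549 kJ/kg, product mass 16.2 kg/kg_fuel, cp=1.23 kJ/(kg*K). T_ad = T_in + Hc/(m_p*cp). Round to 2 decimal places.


T_ad = T_in + Hc / (m_p * cp)
Denominator = 16.2 * 1.23 = 19.9260
Temperature rise = 44549 / 19.9260 = 2235.72 K
T_ad = 40 + 2235.72 = 2275.72 deg C


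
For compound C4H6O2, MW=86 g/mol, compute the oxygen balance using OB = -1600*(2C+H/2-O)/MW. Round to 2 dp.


OB = -1600 * (2C + H/2 - O) / MW
Inner = 2*4 + 6/2 - 2 = 9.00
OB = -1600 * 9.00 / 86 = -167.44%


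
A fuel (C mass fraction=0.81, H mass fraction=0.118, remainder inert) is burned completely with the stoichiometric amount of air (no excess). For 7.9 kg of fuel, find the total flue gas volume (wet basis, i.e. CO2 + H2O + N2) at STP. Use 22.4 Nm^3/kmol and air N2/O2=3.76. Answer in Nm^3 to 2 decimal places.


Per kg fuel: CO2 = (C/12 kmol)*22.4 = (0.81/12)*22.4 = 1.51200 Nm^3
Per kg fuel: H2O = (H/2 kmol)*22.4 = (0.118/2)*22.4 = 1.32160 Nm^3
O2 needed per kg fuel = C/12 + H/4 = 0.81/12 + 0.118/4 = 0.09700000 kmol
Per kg fuel: N2 = O2*3.76*22.4 = 0.09700000*3.76*22.4 = 8.16973 Nm^3
Total per kg = 1.51200 + 1.32160 + 8.16973 = 11.00333 Nm^3
Total = 11.00333 * 7.9 = 86.93 Nm^3


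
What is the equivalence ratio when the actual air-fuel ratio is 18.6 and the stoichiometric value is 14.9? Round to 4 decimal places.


phi = AFR_stoich / AFR_actual
phi = 14.9 / 18.6 = 0.8011


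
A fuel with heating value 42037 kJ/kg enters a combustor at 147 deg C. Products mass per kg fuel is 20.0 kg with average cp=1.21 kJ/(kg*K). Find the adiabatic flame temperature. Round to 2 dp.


T_ad = T_in + Hc / (m_p * cp)
Denominator = 20.0 * 1.21 = 24.2000
Temperature rise = 42037 / 24.2000 = 1737.07 K
T_ad = 147 + 1737.07 = 1884.07 deg C


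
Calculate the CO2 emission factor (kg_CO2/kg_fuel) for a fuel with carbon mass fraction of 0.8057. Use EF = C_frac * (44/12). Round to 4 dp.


EF = C_frac * (M_CO2 / M_C)
EF = 0.8057 * (44/12)
EF = 0.8057 * 3.666667 = 2.9542 kg_CO2/kg_fuel


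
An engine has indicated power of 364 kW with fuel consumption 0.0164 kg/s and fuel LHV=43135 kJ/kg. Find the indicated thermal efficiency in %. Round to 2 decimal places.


eta_ith = (IP / (mf * LHV)) * 100
Denominator = 0.0164 * 43135 = 707.4140 kW
eta_ith = (364 / 707.4140) * 100 = 51.46%


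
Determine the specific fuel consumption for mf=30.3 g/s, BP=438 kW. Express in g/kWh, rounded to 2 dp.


SFC = (mf / BP) * 3600
Rate = 30.3 / 438 = 0.069178 g/(s*kW)
SFC = 0.069178 * 3600 = 249.04 g/kWh


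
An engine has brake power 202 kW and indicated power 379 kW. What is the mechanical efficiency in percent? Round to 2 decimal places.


eta_mech = (BP / IP) * 100
Ratio = 202 / 379 = 0.5330
eta_mech = 0.5330 * 100 = 53.30%


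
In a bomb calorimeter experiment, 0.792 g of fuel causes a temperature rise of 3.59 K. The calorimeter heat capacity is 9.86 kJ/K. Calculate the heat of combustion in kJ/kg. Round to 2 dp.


Hc = C_cal * delta_T / m_fuel
Q_released = 9.86 * 3.59 = 35.3974 kJ
m_fuel = 0.792 g = 0.792/1000 kg = 0.000792 kg
Hc = 35.3974 / 0.000792 = 44693.69 kJ/kg


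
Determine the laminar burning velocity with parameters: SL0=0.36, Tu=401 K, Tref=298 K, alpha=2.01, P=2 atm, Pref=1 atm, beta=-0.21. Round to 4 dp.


SL = SL0 * (Tu/Tref)^alpha * (P/Pref)^beta
T ratio = 401/298 = 1.34563758
(T ratio)^alpha = 1.34563758^2.01 = 1.816124
(P/Pref)^beta = 2^(-0.21) = 0.864537
SL = 0.36 * 1.816124 * 0.864537 = 0.5652 m/s


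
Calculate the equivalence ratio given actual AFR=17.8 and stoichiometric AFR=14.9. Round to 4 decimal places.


phi = AFR_stoich / AFR_actual
phi = 14.9 / 17.8 = 0.8371


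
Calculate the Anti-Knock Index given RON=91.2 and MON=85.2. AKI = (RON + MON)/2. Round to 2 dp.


AKI = (RON + MON) / 2
AKI = (91.2 + 85.2) / 2
AKI = 176.4 / 2 = 88.20


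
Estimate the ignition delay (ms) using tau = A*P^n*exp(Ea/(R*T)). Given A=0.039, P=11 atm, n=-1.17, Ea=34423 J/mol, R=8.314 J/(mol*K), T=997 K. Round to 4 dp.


tau = A * P^n * exp(Ea/(R*T))
P^n = 11^(-1.17) = 0.06047426
Ea/(R*T) = 34423/(8.314*997) = 4.152824
exp(Ea/(R*T)) = 63.613399
tau = 0.039 * 0.06047426 * 63.613399 = 0.1500 ms


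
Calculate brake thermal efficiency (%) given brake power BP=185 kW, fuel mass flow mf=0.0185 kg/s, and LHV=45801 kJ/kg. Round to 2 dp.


eta_BTE = (BP / (mf * LHV)) * 100
Denominator = 0.0185 * 45801 = 847.3185 kW
eta_BTE = (185 / 847.3185) * 100 = 21.83%


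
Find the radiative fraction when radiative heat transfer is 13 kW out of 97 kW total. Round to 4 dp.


f_rad = Q_rad / Q_total
f_rad = 13 / 97 = 0.1340


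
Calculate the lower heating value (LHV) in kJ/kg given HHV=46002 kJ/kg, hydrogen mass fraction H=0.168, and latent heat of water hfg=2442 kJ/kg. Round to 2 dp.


LHV = HHV - hfg * 9 * H
Water correction = 2442 * 9 * 0.168 = 3692.304 kJ/kg
LHV = 46002 - 3692.304 = 42309.70 kJ/kg


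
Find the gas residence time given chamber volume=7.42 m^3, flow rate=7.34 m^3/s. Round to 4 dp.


tau = V / Q_flow
tau = 7.42 / 7.34 = 1.0109 s


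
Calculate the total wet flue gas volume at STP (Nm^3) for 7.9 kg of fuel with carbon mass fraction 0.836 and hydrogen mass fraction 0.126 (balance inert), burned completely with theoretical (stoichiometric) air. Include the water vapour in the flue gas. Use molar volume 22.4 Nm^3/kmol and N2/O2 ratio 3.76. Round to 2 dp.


Per kg fuel: CO2 = (C/12 kmol)*22.4 = (0.836/12)*22.4 = 1.56053 Nm^3
Per kg fuel: H2O = (H/2 kmol)*22.4 = (0.126/2)*22.4 = 1.41120 Nm^3
O2 needed per kg fuel = C/12 + H/4 = 0.836/12 + 0.126/4 = 0.10116667 kmol
Per kg fuel: N2 = O2*3.76*22.4 = 0.10116667*3.76*22.4 = 8.52066 Nm^3
Total per kg = 1.56053 + 1.41120 + 8.52066 = 11.49239 Nm^3
Total = 11.49239 * 7.9 = 90.79 Nm^3


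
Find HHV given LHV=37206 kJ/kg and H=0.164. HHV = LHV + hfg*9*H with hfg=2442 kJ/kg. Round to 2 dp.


HHV = LHV + hfg * 9 * H
Water addition = 2442 * 9 * 0.164 = 3604.392 kJ/kg
HHV = 37206 + 3604.392 = 40810.39 kJ/kg


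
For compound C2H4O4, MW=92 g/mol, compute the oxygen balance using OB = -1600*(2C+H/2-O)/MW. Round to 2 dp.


OB = -1600 * (2C + H/2 - O) / MW
Inner = 2*2 + 4/2 - 4 = 2.00
OB = -1600 * 2.00 / 92 = -34.78%


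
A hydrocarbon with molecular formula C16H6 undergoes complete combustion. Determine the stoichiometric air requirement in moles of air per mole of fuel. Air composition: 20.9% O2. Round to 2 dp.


Balanced combustion: C16H6 + 17.5 O2 -> 16 CO2 + 3 H2O
O2 needed = C + H/4 = 16 + 6/4 = 17.50 moles
Air moles = O2 / 0.209 = 17.50 / 0.209 = 83.73 moles air


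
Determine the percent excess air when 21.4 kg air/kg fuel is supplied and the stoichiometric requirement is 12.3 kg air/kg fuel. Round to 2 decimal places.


Excess air = actual - stoichiometric = 21.4 - 12.3 = 9.10 kg/kg fuel
Excess air % = (excess / stoich) * 100 = (9.10 / 12.3) * 100 = 73.98%


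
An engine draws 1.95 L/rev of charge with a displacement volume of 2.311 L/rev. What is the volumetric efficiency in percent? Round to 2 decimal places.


eta_v = (V_actual / V_disp) * 100
Ratio = 1.95 / 2.311 = 0.8438
eta_v = 0.8438 * 100 = 84.38%


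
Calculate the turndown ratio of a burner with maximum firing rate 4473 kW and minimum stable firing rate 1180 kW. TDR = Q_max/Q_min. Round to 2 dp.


TDR = Q_max / Q_min
TDR = 4473 / 1180 = 3.79


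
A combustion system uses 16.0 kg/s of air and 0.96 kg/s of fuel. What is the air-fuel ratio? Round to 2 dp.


AFR = m_air / m_fuel
AFR = 16.0 / 0.96 = 16.67


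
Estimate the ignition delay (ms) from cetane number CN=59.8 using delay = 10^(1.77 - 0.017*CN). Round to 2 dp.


delay = 10^(1.77 - 0.017*CN)
Exponent = 1.77 - 0.017*59.8 = 0.7534
delay = 10^0.7534 = 5.67 ms


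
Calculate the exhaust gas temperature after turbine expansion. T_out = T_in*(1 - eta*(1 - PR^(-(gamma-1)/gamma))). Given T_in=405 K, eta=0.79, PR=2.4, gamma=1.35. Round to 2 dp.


T_out = T_in * (1 - eta * (1 - PR^(-(gamma-1)/gamma)))
Exponent = -(1.35-1)/1.35 = -0.25925926
PR^exp = 2.4^(-0.25925926) = 0.79694200
Factor = 1 - 0.79*(1 - 0.79694200) = 0.83958418
T_out = 405 * 0.83958418 = 340.03 K


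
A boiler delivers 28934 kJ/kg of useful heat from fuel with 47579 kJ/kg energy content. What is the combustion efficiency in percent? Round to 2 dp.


Efficiency = (Q_useful / Q_fuel) * 100
Efficiency = (28934 / 47579) * 100
Efficiency = 0.6081 * 100 = 60.81%


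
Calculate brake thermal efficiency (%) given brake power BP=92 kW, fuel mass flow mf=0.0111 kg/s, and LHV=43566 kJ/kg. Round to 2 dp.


eta_BTE = (BP / (mf * LHV)) * 100
Denominator = 0.0111 * 43566 = 483.5826 kW
eta_BTE = (92 / 483.5826) * 100 = 19.02%


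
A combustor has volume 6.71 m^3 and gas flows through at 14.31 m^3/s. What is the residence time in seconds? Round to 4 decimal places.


tau = V / Q_flow
tau = 6.71 / 14.31 = 0.4689 s


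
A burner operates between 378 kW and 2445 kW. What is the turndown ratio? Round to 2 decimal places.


TDR = Q_max / Q_min
TDR = 2445 / 378 = 6.47


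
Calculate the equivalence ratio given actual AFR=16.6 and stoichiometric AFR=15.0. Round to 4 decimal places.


phi = AFR_stoich / AFR_actual
phi = 15.0 / 16.6 = 0.9036


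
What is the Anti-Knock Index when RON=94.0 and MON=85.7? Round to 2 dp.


AKI = (RON + MON) / 2
AKI = (94.0 + 85.7) / 2
AKI = 179.7 / 2 = 89.85


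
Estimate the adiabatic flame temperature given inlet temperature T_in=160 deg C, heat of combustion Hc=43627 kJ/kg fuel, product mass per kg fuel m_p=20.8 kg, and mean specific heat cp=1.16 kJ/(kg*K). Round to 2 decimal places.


T_ad = T_in + Hc / (m_p * cp)
Denominator = 20.8 * 1.16 = 24.1280
Temperature rise = 43627 / 24.1280 = 1808.15 K
T_ad = 160 + 1808.15 = 1968.15 deg C


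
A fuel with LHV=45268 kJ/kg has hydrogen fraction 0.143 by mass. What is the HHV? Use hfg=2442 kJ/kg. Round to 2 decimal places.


HHV = LHV + hfg * 9 * H
Water addition = 2442 * 9 * 0.143 = 3142.854 kJ/kg
HHV = 45268 + 3142.854 = 48410.85 kJ/kg


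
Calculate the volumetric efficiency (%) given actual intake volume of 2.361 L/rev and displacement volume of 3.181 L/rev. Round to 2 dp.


eta_v = (V_actual / V_disp) * 100
Ratio = 2.361 / 3.181 = 0.7422
eta_v = 0.7422 * 100 = 74.22%


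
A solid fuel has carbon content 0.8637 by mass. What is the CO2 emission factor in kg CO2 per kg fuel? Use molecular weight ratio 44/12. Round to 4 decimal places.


EF = C_frac * (M_CO2 / M_C)
EF = 0.8637 * (44/12)
EF = 0.8637 * 3.666667 = 3.1669 kg_CO2/kg_fuel


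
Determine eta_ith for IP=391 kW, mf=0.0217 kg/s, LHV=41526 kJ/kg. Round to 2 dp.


eta_ith = (IP / (mf * LHV)) * 100
Denominator = 0.0217 * 41526 = 901.1142 kW
eta_ith = (391 / 901.1142) * 100 = 43.39%


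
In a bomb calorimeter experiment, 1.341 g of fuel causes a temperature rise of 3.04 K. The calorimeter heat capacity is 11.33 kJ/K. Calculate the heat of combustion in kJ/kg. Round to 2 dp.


Hc = C_cal * delta_T / m_fuel
Q_released = 11.33 * 3.04 = 34.4432 kJ
m_fuel = 1.341 g = 1.341/1000 kg = 0.001341 kg
Hc = 34.4432 / 0.001341 = 25684.71 kJ/kg


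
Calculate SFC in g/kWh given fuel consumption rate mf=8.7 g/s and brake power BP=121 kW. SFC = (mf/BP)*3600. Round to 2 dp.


SFC = (mf / BP) * 3600
Rate = 8.7 / 121 = 0.071901 g/(s*kW)
SFC = 0.071901 * 3600 = 258.84 g/kWh


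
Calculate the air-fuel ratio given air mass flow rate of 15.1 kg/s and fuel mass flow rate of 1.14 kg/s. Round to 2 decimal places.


AFR = m_air / m_fuel
AFR = 15.1 / 1.14 = 13.25


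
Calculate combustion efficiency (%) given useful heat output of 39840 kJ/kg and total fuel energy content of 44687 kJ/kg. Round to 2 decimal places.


Efficiency = (Q_useful / Q_fuel) * 100
Efficiency = (39840 / 44687) * 100
Efficiency = 0.8915 * 100 = 89.15%


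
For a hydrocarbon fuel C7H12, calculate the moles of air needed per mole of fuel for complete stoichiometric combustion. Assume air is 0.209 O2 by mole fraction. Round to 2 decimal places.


Balanced combustion: C7H12 + 10 O2 -> 7 CO2 + 6 H2O
O2 needed = C + H/4 = 7 + 12/4 = 10.00 moles
Air moles = O2 / 0.209 = 10.00 / 0.209 = 47.85 moles air


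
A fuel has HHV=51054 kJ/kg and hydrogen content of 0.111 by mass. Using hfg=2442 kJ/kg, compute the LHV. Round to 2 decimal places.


LHV = HHV - hfg * 9 * H
Water correction = 2442 * 9 * 0.111 = 2439.558 kJ/kg
LHV = 51054 - 2439.558 = 48614.44 kJ/kg


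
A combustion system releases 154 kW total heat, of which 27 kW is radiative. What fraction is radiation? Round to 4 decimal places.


f_rad = Q_rad / Q_total
f_rad = 27 / 154 = 0.1753


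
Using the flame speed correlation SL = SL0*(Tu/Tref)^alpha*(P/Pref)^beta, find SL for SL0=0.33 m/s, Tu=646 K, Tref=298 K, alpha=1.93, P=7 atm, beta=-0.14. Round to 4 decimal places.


SL = SL0 * (Tu/Tref)^alpha * (P/Pref)^beta
T ratio = 646/298 = 2.16778523
(T ratio)^alpha = 2.16778523^1.93 = 4.451551
(P/Pref)^beta = 7^(-0.14) = 0.761529
SL = 0.33 * 4.451551 * 0.761529 = 1.1187 m/s


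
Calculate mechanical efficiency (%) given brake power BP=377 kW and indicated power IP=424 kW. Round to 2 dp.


eta_mech = (BP / IP) * 100
Ratio = 377 / 424 = 0.8892
eta_mech = 0.8892 * 100 = 88.92%


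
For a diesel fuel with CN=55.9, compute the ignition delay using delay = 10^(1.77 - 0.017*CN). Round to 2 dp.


delay = 10^(1.77 - 0.017*CN)
Exponent = 1.77 - 0.017*55.9 = 0.8197
delay = 10^0.8197 = 6.60 ms


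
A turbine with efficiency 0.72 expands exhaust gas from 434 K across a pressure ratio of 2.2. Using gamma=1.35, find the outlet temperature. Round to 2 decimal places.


T_out = T_in * (1 - eta * (1 - PR^(-(gamma-1)/gamma)))
Exponent = -(1.35-1)/1.35 = -0.25925926
PR^exp = 2.2^(-0.25925926) = 0.81512413
Factor = 1 - 0.72*(1 - 0.81512413) = 0.86688937
T_out = 434 * 0.86688937 = 376.23 K


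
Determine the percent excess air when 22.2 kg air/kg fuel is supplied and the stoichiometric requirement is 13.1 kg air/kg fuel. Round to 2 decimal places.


Excess air = actual - stoichiometric = 22.2 - 13.1 = 9.10 kg/kg fuel
Excess air % = (excess / stoich) * 100 = (9.10 / 13.1) * 100 = 69.47%


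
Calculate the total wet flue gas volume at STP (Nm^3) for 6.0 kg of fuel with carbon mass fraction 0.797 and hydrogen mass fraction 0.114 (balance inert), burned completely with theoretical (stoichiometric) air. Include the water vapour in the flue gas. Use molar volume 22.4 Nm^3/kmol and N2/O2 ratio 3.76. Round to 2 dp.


Per kg fuel: CO2 = (C/12 kmol)*22.4 = (0.797/12)*22.4 = 1.48773 Nm^3
Per kg fuel: H2O = (H/2 kmol)*22.4 = (0.114/2)*22.4 = 1.27680 Nm^3
O2 needed per kg fuel = C/12 + H/4 = 0.797/12 + 0.114/4 = 0.09491667 kmol
Per kg fuel: N2 = O2*3.76*22.4 = 0.09491667*3.76*22.4 = 7.99426 Nm^3
Total per kg = 1.48773 + 1.27680 + 7.99426 = 10.75879 Nm^3
Total = 10.75879 * 6.0 = 64.55 Nm^3


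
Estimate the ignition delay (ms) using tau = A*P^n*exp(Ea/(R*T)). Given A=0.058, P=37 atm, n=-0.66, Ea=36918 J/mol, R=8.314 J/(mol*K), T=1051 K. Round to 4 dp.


tau = A * P^n * exp(Ea/(R*T))
P^n = 37^(-0.66) = 0.09225435
Ea/(R*T) = 36918/(8.314*1051) = 4.224988
exp(Ea/(R*T)) = 68.373649
tau = 0.058 * 0.09225435 * 68.373649 = 0.3659 ms


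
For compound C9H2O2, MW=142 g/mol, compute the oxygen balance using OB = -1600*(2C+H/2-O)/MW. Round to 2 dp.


OB = -1600 * (2C + H/2 - O) / MW
Inner = 2*9 + 2/2 - 2 = 17.00
OB = -1600 * 17.00 / 142 = -191.55%


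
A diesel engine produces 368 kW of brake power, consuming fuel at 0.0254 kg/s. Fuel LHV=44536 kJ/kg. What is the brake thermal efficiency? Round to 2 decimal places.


eta_BTE = (BP / (mf * LHV)) * 100
Denominator = 0.0254 * 44536 = 1131.2144 kW
eta_BTE = (368 / 1131.2144) * 100 = 32.53%


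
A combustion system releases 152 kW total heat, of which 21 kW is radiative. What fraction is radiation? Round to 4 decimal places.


f_rad = Q_rad / Q_total
f_rad = 21 / 152 = 0.1382


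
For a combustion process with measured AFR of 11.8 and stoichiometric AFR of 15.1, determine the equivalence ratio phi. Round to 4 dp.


phi = AFR_stoich / AFR_actual
phi = 15.1 / 11.8 = 1.2797


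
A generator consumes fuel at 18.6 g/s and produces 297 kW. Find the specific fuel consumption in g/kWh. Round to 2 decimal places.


SFC = (mf / BP) * 3600
Rate = 18.6 / 297 = 0.062626 g/(s*kW)
SFC = 0.062626 * 3600 = 225.45 g/kWh


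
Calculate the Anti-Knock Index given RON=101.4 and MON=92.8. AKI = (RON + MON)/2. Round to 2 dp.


AKI = (RON + MON) / 2
AKI = (101.4 + 92.8) / 2
AKI = 194.2 / 2 = 97.10


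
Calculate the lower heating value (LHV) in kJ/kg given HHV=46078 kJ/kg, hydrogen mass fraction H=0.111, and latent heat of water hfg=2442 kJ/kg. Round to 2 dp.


LHV = HHV - hfg * 9 * H
Water correction = 2442 * 9 * 0.111 = 2439.558 kJ/kg
LHV = 46078 - 2439.558 = 43638.44 kJ/kg


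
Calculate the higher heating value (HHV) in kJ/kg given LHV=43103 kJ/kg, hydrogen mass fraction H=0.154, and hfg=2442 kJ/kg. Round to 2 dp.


HHV = LHV + hfg * 9 * H
Water addition = 2442 * 9 * 0.154 = 3384.612 kJ/kg
HHV = 43103 + 3384.612 = 46487.61 kJ/kg


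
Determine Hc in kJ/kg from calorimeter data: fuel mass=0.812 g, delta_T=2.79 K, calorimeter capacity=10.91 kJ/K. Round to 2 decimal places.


Hc = C_cal * delta_T / m_fuel
Q_released = 10.91 * 2.79 = 30.4389 kJ
m_fuel = 0.812 g = 0.812/1000 kg = 0.000812 kg
Hc = 30.4389 / 0.000812 = 37486.33 kJ/kg


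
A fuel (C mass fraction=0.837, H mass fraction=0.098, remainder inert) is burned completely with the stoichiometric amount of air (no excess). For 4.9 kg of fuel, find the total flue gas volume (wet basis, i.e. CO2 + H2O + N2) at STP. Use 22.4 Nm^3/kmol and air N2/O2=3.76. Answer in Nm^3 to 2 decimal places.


Per kg fuel: CO2 = (C/12 kmol)*22.4 = (0.837/12)*22.4 = 1.56240 Nm^3
Per kg fuel: H2O = (H/2 kmol)*22.4 = (0.098/2)*22.4 = 1.09760 Nm^3
O2 needed per kg fuel = C/12 + H/4 = 0.837/12 + 0.098/4 = 0.09425000 kmol
Per kg fuel: N2 = O2*3.76*22.4 = 0.09425000*3.76*22.4 = 7.93811 Nm^3
Total per kg = 1.56240 + 1.09760 + 7.93811 = 10.59811 Nm^3
Total = 10.59811 * 4.9 = 51.93 Nm^3


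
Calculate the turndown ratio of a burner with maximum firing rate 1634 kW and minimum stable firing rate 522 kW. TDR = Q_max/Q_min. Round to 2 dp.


TDR = Q_max / Q_min
TDR = 1634 / 522 = 3.13


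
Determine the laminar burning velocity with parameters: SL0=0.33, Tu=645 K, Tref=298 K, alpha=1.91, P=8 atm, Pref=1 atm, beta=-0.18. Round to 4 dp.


SL = SL0 * (Tu/Tref)^alpha * (P/Pref)^beta
T ratio = 645/298 = 2.16442953
(T ratio)^alpha = 2.16442953^1.91 = 4.370247
(P/Pref)^beta = 8^(-0.18) = 0.687771
SL = 0.33 * 4.370247 * 0.687771 = 0.9919 m/s


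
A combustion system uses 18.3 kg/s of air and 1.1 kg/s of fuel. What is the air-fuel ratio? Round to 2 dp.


AFR = m_air / m_fuel
AFR = 18.3 / 1.1 = 16.64


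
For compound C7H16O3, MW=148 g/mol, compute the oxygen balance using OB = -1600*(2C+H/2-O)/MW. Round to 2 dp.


OB = -1600 * (2C + H/2 - O) / MW
Inner = 2*7 + 16/2 - 3 = 19.00
OB = -1600 * 19.00 / 148 = -205.41%


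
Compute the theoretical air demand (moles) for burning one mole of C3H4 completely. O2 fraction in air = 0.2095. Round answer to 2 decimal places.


Balanced combustion: C3H4 + 4 O2 -> 3 CO2 + 2 H2O
O2 needed = C + H/4 = 3 + 4/4 = 4.00 moles
Air moles = O2 / 0.2095 = 4.00 / 0.2095 = 19.09 moles air


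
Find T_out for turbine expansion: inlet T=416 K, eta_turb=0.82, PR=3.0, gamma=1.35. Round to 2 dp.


T_out = T_in * (1 - eta * (1 - PR^(-(gamma-1)/gamma)))
Exponent = -(1.35-1)/1.35 = -0.25925926
PR^exp = 3.0^(-0.25925926) = 0.75214556
Factor = 1 - 0.82*(1 - 0.75214556) = 0.79675936
T_out = 416 * 0.79675936 = 331.45 K


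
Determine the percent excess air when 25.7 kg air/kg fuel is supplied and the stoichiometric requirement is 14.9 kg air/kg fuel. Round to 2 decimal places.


Excess air = actual - stoichiometric = 25.7 - 14.9 = 10.80 kg/kg fuel
Excess air % = (excess / stoich) * 100 = (10.80 / 14.9) * 100 = 72.48%


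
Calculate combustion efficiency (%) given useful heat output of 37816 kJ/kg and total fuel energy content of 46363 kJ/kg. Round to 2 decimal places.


Efficiency = (Q_useful / Q_fuel) * 100
Efficiency = (37816 / 46363) * 100
Efficiency = 0.8157 * 100 = 81.57%


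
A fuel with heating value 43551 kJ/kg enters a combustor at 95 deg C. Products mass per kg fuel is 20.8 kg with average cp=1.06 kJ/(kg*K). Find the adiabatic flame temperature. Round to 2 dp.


T_ad = T_in + Hc / (m_p * cp)
Denominator = 20.8 * 1.06 = 22.0480
Temperature rise = 43551 / 22.0480 = 1975.28 K
T_ad = 95 + 1975.28 = 2070.28 deg C


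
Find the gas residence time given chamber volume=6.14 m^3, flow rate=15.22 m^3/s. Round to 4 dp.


tau = V / Q_flow
tau = 6.14 / 15.22 = 0.4034 s


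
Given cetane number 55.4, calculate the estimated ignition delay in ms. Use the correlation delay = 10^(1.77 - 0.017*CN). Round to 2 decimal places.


delay = 10^(1.77 - 0.017*CN)
Exponent = 1.77 - 0.017*55.4 = 0.8282
delay = 10^0.8282 = 6.73 ms


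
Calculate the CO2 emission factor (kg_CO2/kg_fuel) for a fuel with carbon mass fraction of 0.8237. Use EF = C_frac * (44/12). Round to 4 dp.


EF = C_frac * (M_CO2 / M_C)
EF = 0.8237 * (44/12)
EF = 0.8237 * 3.666667 = 3.0202 kg_CO2/kg_fuel


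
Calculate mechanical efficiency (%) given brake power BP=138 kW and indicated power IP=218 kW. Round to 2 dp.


eta_mech = (BP / IP) * 100
Ratio = 138 / 218 = 0.6330
eta_mech = 0.6330 * 100 = 63.30%


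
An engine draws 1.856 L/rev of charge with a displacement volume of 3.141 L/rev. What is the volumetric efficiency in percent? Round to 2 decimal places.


eta_v = (V_actual / V_disp) * 100
Ratio = 1.856 / 3.141 = 0.5909
eta_v = 0.5909 * 100 = 59.09%


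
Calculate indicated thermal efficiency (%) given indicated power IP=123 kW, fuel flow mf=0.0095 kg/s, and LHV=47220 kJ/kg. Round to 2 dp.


eta_ith = (IP / (mf * LHV)) * 100
Denominator = 0.0095 * 47220 = 448.5900 kW
eta_ith = (123 / 448.5900) * 100 = 27.42%


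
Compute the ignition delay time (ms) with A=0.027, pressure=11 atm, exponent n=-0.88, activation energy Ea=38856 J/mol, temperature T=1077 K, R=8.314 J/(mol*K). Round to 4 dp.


tau = A * P^n * exp(Ea/(R*T))
P^n = 11^(-0.88) = 0.12122004
Ea/(R*T) = 38856/(8.314*1077) = 4.339427
exp(Ea/(R*T)) = 76.663583
tau = 0.027 * 0.12122004 * 76.663583 = 0.2509 ms


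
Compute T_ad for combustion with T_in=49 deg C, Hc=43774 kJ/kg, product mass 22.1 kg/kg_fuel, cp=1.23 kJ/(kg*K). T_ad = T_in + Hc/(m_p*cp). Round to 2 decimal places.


T_ad = T_in + Hc / (m_p * cp)
Denominator = 22.1 * 1.23 = 27.1830
Temperature rise = 43774 / 27.1830 = 1610.34 K
T_ad = 49 + 1610.34 = 1659.34 deg C


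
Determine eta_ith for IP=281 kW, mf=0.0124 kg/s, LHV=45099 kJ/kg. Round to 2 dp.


eta_ith = (IP / (mf * LHV)) * 100
Denominator = 0.0124 * 45099 = 559.2276 kW
eta_ith = (281 / 559.2276) * 100 = 50.25%


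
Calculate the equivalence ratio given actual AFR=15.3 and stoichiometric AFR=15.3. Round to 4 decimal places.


phi = AFR_stoich / AFR_actual
phi = 15.3 / 15.3 = 1.0000


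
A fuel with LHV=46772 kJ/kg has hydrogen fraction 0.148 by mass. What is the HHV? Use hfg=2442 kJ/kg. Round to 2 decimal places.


HHV = LHV + hfg * 9 * H
Water addition = 2442 * 9 * 0.148 = 3252.744 kJ/kg
HHV = 46772 + 3252.744 = 50024.74 kJ/kg


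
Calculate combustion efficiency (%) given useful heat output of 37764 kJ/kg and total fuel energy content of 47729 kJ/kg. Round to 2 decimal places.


Efficiency = (Q_useful / Q_fuel) * 100
Efficiency = (37764 / 47729) * 100
Efficiency = 0.7912 * 100 = 79.12%


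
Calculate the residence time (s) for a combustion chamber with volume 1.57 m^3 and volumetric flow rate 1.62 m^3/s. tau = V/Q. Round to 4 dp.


tau = V / Q_flow
tau = 1.57 / 1.62 = 0.9691 s


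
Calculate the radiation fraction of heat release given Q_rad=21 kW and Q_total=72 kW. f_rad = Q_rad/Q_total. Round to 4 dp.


f_rad = Q_rad / Q_total
f_rad = 21 / 72 = 0.2917


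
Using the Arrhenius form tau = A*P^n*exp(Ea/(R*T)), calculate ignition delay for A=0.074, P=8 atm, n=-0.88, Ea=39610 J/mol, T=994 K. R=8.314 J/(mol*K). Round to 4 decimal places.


tau = A * P^n * exp(Ea/(R*T))
P^n = 8^(-0.88) = 0.16042824
Ea/(R*T) = 39610/(8.314*994) = 4.793011
exp(Ea/(R*T)) = 120.664158
tau = 0.074 * 0.16042824 * 120.664158 = 1.4325 ms


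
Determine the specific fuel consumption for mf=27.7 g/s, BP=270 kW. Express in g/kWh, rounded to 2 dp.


SFC = (mf / BP) * 3600
Rate = 27.7 / 270 = 0.102593 g/(s*kW)
SFC = 0.102593 * 3600 = 369.33 g/kWh


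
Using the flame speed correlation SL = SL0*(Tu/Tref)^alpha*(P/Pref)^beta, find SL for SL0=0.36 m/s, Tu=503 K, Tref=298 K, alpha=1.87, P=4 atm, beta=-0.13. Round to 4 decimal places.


SL = SL0 * (Tu/Tref)^alpha * (P/Pref)^beta
T ratio = 503/298 = 1.68791946
(T ratio)^alpha = 1.68791946^1.87 = 2.661630
(P/Pref)^beta = 4^(-0.13) = 0.835088
SL = 0.36 * 2.661630 * 0.835088 = 0.8002 m/s


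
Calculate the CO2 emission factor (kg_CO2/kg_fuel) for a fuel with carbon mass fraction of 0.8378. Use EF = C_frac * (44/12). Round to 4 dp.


EF = C_frac * (M_CO2 / M_C)
EF = 0.8378 * (44/12)
EF = 0.8378 * 3.666667 = 3.0719 kg_CO2/kg_fuel
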